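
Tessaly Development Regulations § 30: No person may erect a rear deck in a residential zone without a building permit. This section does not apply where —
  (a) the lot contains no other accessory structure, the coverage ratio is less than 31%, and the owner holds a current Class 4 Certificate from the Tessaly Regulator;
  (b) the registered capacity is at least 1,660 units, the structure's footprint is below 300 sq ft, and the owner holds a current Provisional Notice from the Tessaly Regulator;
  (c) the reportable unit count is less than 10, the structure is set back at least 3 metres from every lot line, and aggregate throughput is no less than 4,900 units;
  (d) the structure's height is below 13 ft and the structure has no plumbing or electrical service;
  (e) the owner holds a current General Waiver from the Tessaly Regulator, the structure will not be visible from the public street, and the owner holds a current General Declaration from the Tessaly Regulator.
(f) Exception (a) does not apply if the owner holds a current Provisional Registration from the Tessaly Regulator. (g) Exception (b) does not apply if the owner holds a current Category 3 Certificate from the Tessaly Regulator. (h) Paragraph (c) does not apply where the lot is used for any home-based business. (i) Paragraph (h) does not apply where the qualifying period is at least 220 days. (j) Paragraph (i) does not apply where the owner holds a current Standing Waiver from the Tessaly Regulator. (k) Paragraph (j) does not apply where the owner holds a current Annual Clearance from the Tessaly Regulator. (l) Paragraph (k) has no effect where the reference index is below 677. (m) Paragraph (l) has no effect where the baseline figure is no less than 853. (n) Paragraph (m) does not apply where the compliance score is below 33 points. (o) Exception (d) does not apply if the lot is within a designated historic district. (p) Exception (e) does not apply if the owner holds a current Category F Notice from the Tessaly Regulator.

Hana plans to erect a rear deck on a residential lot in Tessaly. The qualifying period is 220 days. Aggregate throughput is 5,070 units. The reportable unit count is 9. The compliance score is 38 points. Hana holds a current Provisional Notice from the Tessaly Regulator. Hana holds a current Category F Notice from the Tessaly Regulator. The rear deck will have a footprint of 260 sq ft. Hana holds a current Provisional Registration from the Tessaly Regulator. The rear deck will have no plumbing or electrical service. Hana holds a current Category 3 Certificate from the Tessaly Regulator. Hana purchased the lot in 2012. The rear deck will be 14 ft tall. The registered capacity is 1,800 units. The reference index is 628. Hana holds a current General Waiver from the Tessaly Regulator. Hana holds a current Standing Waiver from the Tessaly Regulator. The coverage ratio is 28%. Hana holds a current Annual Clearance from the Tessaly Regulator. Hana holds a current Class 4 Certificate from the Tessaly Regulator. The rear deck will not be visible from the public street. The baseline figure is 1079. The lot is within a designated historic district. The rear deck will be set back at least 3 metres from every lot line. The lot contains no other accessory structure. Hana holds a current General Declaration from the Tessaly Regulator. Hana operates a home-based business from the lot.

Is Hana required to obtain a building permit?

No — exception (c) applies; Hana does not need a building permit.

All of (a)'s requirements are met (the lot has no other accessory structure; the coverage ratio is 28%, less than the 31% limit; a current Class 4 Certificate is held). But: (f) operates against (a): a current Provisional Registration is held. Exception (a) does not apply.
Exception (b)'s conditions are all satisfied: the registered capacity is 1,800 units, meeting the 1,660 units threshold; the structure's footprint is 260 sq ft, below the 300 sq ft limit; a current Provisional Notice is held. But: (g) operates against (b): a current Category 3 Certificate is held. (b) is therefore removed.
All of (c)'s requirements are met (the reportable unit count is 9, less than the 10 limit; the setback is at least 3 m on every side; aggregate throughput is 5,070 units, meeting the 4,900 units threshold). Under paragraphs (h)–(n): (h) would limit (c) — a home-based business operates on the lot — but (i) sets (h) aside: (i) operates against (h): the qualifying period is 220 days, meeting the 220 days threshold. (j) would limit (i) — a current Standing Waiver is held — but (k) sets (j) aside: (k) operates against (j): a current Annual Clearance is held. (l) operates (the reference index is 628, below the 677 limit), but is displaced by (m): (m) operates against (l): the baseline figure is 1,079, meeting the 853 threshold. (n) is inapplicable (the compliance score is 38 points, not below 33 points), so (m) stands. Exception (c) stands.
Exception (d) requires that the structure's height is below 13 ft; but the structure's height is 14 ft, not below 13 ft, so (d) is unavailable.
All of (e)'s requirements are met (a current General Waiver is held; the structure will not be visible from the street; a current General Declaration is held). But applying paragraph (p): (p) applies — a current Category F Notice is held. (e) is therefore removed.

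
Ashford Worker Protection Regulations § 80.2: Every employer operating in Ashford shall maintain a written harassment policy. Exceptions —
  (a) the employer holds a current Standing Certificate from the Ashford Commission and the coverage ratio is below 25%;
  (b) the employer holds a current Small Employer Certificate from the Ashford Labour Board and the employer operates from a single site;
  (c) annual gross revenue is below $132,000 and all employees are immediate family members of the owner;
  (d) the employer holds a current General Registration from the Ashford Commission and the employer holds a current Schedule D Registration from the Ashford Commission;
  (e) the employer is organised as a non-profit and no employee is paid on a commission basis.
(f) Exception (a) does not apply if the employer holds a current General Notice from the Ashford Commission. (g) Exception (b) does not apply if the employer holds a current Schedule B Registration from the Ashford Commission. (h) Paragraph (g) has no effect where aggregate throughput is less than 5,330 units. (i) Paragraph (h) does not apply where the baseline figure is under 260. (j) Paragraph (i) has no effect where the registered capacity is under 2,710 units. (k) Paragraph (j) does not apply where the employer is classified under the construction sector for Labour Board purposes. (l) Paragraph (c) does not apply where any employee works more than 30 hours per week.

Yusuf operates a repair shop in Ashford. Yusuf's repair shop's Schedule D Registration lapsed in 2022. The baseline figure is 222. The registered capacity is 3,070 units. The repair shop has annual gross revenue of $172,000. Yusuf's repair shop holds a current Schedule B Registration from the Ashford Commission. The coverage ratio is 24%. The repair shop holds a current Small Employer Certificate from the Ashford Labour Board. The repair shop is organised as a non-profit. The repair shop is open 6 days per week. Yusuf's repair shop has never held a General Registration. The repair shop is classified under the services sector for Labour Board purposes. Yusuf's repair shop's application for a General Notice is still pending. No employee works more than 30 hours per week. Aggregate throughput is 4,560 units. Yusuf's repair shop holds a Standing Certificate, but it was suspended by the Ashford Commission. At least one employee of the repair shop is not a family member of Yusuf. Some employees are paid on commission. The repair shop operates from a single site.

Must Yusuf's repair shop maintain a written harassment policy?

Yes — Yusuf's repair shop must maintain a written harassment policy.

Exception (a) fails — there is no Standing Certificate in force.
Exception (b) is satisfied on its face — a current Small Employer Certificate is held; the employer operates from a single site. However, paragraphs (g)–(k) must be considered: (g) operates against (b): a current Schedule B Registration is held. (h) applies (aggregate throughput is 4,560 units, less than the 5,330 units limit), but is set aside by (i): (i) operates against (h): the baseline figure is 222, under the 260 limit. (j), which would lift (i), is not engaged — the registered capacity is 3,070 units, not under 2,710 units. So (b) is unavailable.
Exception (c) requires that annual gross revenue is below $132,000; but annual gross revenue is $172,000, not below $132,000, so (c) is unavailable.
Exception (d) fails — there is no General Registration in force.
Exception (e) requires that no employee is paid on a commission basis; but some employees are paid on commission, so (e) is unavailable.
No exception displaces § 80.2.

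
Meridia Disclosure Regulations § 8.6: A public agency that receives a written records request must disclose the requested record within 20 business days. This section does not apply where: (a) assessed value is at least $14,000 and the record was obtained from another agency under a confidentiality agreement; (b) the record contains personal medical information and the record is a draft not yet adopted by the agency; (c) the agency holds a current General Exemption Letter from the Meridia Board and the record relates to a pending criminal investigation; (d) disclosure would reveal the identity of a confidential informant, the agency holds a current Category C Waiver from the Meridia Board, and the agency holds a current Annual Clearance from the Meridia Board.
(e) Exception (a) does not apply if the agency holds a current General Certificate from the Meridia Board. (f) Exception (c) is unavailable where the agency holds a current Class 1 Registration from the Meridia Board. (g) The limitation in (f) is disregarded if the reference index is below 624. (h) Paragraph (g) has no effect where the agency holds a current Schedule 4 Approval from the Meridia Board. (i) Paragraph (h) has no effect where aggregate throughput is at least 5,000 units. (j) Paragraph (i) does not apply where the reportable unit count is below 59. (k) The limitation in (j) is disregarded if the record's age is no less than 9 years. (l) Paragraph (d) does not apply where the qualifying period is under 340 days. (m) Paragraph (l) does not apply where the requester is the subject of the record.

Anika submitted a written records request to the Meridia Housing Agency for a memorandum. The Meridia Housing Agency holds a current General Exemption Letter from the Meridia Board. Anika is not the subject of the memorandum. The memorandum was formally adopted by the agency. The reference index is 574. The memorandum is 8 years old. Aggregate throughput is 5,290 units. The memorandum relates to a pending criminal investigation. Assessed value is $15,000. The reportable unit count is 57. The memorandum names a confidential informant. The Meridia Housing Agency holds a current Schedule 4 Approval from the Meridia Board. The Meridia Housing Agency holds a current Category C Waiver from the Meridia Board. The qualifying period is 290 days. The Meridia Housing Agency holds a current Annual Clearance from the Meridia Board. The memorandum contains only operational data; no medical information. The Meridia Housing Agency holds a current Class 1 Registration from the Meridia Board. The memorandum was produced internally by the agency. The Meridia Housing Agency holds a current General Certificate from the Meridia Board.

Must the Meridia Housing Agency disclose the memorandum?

Yes — the Meridia Housing Agency must disclose the memorandum.

Exception (a) fails — the memorandum was produced internally.
Exception (b) fails — the memorandum contains only operational data.
All of (c)'s requirements are met (a current General Exemption Letter is held; the memorandum relates to a pending investigation). However, paragraphs (f)–(k) must be considered: (f) operates against (c): a current Class 1 Registration is held. (g) would limit (f) — the reference index is 574, below the 624 limit — but (h) sets (g) aside: (h) operates against (g): a current Schedule 4 Approval is held. (i) would limit (h) — aggregate throughput is 5,290 units, meeting the 5,000 units threshold — but (j) sets (i) aside: (j) operates — the reportable unit count is 57, below the 59 limit. (k) is not triggered (the record's age is 8 years, short of 9 years), so (j) stands. So (c) is unavailable.
All of (d)'s requirements are met (the memorandum names a confidential informant; a current Category C Waiver is held; a current Annual Clearance is held). Turning to paragraphs (l)–(m): (l) applies — the qualifying period is 290 days, under the 340 days limit. (m) is inapplicable (Anika is not the subject of the memorandum), so (l) stands. So (d) is unavailable.
None of the exceptions is available; § 8.6 applies in full.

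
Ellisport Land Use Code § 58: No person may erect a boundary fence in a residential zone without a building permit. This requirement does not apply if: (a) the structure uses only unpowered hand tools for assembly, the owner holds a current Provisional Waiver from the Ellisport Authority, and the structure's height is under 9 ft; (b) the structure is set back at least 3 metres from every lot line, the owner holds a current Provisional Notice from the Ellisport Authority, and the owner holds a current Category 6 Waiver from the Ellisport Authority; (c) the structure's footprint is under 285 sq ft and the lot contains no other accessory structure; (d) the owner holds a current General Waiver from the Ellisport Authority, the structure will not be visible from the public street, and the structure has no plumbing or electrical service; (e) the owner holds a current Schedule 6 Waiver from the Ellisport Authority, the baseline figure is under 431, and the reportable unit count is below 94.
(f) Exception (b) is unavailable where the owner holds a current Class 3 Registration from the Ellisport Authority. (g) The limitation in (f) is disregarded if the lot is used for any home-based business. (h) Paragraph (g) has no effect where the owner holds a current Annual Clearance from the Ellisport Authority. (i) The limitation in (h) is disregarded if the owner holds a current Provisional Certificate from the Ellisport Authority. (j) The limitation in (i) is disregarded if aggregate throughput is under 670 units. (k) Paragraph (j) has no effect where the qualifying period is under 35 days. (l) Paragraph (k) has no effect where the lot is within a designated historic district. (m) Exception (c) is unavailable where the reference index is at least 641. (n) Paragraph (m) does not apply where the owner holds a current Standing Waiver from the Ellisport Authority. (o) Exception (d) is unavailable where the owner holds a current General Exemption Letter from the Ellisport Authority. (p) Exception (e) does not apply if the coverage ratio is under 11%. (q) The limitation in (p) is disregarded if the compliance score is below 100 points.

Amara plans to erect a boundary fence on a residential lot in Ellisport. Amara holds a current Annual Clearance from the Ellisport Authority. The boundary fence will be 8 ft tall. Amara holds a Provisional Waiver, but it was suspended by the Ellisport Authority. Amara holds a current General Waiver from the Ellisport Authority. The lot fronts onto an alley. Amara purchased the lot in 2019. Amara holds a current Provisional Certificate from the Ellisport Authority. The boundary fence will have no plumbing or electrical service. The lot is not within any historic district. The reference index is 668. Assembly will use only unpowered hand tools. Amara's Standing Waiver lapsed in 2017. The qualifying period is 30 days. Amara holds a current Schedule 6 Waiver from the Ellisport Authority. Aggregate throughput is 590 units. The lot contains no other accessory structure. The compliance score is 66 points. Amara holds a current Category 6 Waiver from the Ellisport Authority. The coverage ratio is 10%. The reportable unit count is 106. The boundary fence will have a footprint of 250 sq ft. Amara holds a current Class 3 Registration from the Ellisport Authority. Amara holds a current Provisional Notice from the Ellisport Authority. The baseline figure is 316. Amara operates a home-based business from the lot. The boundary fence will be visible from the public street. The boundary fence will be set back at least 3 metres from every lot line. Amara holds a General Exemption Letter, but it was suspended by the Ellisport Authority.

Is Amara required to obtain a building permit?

No — exception (b) applies; Amara does not need a building permit.

Exception (a) requires that the owner holds a current Provisional Waiver from the Ellisport Authority; but the Provisional Waiver is not current, so (a) is unavailable.
Exception (b): the setback is at least 3 m on every side; a current Provisional Notice is held; a current Category 6 Waiver is held — every condition holds. Considering the limiting provisions: (f) applies (a current Class 3 Registration is held), but is itself disapplied by (g): (g) operates — a home-based business operates on the lot. (h) would limit (g) — a current Annual Clearance is held — but (i) sets (h) aside: (i) applies — a current Provisional Certificate is held. (j) would limit (i) — aggregate throughput is 590 units, under the 670 units limit — but (k) sets (j) aside: (k) operates against (j): the qualifying period is 30 days, under the 35 days limit. (l), which would lift (k), is not triggered — the lot is not in a historic district. Exception (b) stands.
Exception (c) is satisfied on its face — the structure's footprint is 250 sq ft, under the 285 sq ft limit; the lot has no other accessory structure. However, paragraphs (m)–(n) must be considered: (m) operates — the reference index is 668, meeting the 641 threshold. (n) is inapplicable (no current Standing Waiver is held), so (m) stands. (c) is therefore removed.
Exception (d) fails — the structure will be visible from the street.
Exception (e) does not apply: the reportable unit count is 106, not below 94.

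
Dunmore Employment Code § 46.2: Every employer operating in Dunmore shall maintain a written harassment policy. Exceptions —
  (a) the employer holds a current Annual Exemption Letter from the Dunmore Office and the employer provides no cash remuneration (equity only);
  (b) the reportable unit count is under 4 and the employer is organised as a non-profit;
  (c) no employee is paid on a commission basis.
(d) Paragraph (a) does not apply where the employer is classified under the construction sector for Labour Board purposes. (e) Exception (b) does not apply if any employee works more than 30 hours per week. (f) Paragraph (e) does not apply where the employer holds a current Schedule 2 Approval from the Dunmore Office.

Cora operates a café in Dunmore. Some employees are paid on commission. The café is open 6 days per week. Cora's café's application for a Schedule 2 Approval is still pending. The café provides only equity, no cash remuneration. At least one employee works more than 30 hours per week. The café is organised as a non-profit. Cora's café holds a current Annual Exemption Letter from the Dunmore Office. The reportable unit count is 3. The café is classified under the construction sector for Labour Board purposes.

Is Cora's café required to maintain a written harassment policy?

Yes — Cora's café must maintain a written harassment policy.

Exception (a)'s conditions are all satisfied: a current Annual Exemption Letter is held; remuneration is equity-only. But applying paragraph (d): (d) is engaged — the café is classified under the construction sector. (a) is therefore removed.
Exception (b) is satisfied on its face — the reportable unit count is 3, under the 4 limit; the employer is a non-profit. But: (e) operates against (b): at least one employee exceeds 30 hours/week. (f), which would lift (e), does not operate here — there is no Schedule 2 Approval in force. So (b) is unavailable.
Exception (c) fails — some employees are paid on commission.
Every exception is unavailable, so the rule governs.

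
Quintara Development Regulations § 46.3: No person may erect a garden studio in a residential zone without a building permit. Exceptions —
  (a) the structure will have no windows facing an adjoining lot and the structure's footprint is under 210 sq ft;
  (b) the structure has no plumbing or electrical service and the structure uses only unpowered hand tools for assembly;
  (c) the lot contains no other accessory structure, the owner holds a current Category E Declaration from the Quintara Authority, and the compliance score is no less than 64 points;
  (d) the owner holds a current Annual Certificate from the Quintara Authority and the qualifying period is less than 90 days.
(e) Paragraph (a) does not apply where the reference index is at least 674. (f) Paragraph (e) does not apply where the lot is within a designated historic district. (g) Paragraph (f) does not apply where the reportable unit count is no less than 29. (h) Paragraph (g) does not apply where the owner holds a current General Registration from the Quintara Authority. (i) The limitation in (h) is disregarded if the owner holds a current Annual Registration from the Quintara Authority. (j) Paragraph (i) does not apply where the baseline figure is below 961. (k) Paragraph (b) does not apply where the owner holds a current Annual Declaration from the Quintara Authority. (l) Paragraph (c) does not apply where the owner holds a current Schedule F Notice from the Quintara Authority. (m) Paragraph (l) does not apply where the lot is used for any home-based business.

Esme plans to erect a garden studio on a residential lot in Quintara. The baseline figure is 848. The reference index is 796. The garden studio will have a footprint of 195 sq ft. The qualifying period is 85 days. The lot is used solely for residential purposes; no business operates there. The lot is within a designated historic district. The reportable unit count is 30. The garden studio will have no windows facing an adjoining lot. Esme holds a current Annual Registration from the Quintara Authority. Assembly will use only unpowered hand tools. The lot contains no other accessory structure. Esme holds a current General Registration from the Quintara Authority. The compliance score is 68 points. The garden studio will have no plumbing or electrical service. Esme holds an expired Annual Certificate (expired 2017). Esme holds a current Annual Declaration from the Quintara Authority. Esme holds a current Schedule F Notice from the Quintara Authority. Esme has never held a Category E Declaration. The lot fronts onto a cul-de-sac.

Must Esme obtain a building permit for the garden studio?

Exception (a)'s conditions are all satisfied: no windows face an adjoining lot; the structure's footprint is 195 sq ft, under the 210 sq ft limit. As to paragraphs (e)–(j): (e) is triggered (the reference index is 796, meeting the 674 threshold), but is set aside by (f): (f) operates against (e): the lot is in a historic district. (g) operates (the reportable unit count is 30, meeting the 29 threshold), but is itself disapplied by (h): (h) operates — a current General Registration is held. (i) would limit (h) — a current Annual Registration is held — but (j) sets (i) aside: (j) operates against (i): the baseline figure is 848, below the 961 limit. So (a) applies.
Exception (b): there is no plumbing or electrical service; assembly uses only hand tools — every condition holds. But: (k) operates against (b): a current Annual Declaration is held. Exception (b) does not apply.
Exception (c) fails — there is no Category E Declaration in force.
Exception (d) fails — there is no Annual Certificate in force.

No — exception (a) applies; Esme does not need a building permit.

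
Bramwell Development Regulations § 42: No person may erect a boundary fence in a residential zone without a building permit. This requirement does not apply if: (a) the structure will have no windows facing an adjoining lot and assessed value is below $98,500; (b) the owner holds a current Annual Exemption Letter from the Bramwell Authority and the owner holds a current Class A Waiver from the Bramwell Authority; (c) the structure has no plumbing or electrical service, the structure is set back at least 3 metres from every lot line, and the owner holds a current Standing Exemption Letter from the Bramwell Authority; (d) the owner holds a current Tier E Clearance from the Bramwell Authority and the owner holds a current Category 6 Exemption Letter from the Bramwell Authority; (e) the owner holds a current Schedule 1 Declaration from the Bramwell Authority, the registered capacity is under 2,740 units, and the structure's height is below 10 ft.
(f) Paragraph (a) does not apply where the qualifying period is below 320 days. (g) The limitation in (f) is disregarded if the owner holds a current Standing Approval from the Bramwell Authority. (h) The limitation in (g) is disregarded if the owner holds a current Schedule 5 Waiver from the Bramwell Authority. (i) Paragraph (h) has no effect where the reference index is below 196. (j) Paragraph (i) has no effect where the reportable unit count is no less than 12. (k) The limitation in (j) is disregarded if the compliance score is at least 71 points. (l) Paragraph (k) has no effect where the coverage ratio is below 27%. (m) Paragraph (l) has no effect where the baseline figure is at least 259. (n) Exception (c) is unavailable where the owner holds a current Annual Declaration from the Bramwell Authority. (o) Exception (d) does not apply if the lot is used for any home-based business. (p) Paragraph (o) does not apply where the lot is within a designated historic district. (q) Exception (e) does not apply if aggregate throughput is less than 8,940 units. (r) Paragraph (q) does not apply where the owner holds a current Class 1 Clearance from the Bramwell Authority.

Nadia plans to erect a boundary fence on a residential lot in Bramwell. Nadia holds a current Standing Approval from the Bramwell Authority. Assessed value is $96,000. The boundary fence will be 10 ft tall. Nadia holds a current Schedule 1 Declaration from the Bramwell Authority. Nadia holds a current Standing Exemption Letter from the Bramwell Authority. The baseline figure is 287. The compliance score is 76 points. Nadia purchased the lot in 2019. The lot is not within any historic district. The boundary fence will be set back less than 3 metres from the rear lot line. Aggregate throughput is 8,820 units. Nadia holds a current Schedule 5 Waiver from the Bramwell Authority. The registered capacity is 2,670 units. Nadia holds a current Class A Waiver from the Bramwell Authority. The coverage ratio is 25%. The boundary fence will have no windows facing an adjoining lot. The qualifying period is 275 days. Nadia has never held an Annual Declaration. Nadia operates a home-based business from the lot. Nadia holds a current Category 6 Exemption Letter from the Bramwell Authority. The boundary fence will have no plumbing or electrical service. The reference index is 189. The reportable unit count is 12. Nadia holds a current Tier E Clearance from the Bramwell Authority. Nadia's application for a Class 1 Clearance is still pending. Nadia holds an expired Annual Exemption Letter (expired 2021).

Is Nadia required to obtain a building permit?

Exception (a)'s conditions are all satisfied: no windows face an adjoining lot; assessed value is $96,000, below the $98,500 limit. Applying paragraphs (f)–(m): (f) would limit (a) — the qualifying period is 275 days, below the 320 days limit — but (g) sets (f) aside: (g) operates against (f): a current Standing Approval is held. (h) is engaged (a current Schedule 5 Waiver is held), but is displaced by (i): (i) operates against (h): the reference index is 189, below the 196 limit. (j) would limit (i) — the reportable unit count is 12, meeting the 12 threshold — but (k) sets (j) aside: (k) is engaged — the compliance score is 76 points, meeting the 71 points threshold. (l) applies (the coverage ratio is 25%, below the 27% limit), but is overridden by (m): (m) operates — the baseline figure is 287, meeting the 259 threshold. Exception (a) stands.
Exception (b) fails — the Annual Exemption Letter is not current.
Exception (c) does not apply: the rear setback is under 3 m.
All of (d)'s requirements are met (a current Tier E Clearance is held; a current Category 6 Exemption Letter is held). Turning to paragraphs (o)–(p): (o) operates against (d): a home-based business operates on the lot. (p) does not operate here (the lot is not in a historic district), so (o) stands. (d) is therefore removed.
Exception (e) fails — the structure's height is 10 ft, not below 10 ft.

No — exception (a) applies; Nadia does not need a building permit.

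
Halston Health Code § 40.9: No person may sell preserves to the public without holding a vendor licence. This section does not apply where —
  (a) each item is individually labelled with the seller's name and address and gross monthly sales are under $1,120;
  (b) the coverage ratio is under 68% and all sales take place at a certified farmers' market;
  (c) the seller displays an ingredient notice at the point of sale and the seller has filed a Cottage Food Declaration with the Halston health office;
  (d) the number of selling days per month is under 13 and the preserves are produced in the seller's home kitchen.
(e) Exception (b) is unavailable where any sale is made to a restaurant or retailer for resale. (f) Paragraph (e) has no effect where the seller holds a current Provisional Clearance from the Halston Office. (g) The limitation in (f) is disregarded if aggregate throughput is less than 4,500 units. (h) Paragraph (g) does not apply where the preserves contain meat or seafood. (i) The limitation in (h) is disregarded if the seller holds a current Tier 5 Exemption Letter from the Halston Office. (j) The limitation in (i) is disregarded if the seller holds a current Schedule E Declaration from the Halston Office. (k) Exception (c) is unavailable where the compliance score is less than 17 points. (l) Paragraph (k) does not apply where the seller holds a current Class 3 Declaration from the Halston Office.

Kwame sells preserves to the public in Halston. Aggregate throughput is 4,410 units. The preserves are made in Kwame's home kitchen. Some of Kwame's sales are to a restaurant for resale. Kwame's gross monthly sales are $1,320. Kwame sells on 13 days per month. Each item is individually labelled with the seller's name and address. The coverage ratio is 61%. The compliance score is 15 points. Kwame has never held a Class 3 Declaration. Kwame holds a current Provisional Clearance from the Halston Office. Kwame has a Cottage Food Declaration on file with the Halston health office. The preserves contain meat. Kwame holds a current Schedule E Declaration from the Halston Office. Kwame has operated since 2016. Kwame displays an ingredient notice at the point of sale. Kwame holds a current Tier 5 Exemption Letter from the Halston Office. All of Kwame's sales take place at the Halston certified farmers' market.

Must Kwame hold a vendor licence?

No — exception (b) applies; Kwame is not required to hold a vendor licence.

Exception (a) requires that gross monthly sales are under $1,120; but gross monthly sales are $1,320, not under $1,120, so (a) is unavailable.
Exception (b) is satisfied on its face — the coverage ratio is 61%, under the 68% limit; all sales are at a certified farmers' market. Applying paragraphs (e)–(j): (e) is triggered (some sales are to a restaurant for resale), but is displaced by (f): (f) operates against (e): a current Provisional Clearance is held. (g) is triggered (aggregate throughput is 4,410 units, less than the 4,500 units limit), but yields to (h): (h) applies — the preserves contain meat. (i) is triggered (a current Tier 5 Exemption Letter is held), but is set aside by (j): (j) is triggered — a current Schedule E Declaration is held. Exception (b) stands.
All of (c)'s requirements are met (an ingredient notice is displayed; a Cottage Food Declaration is on file). However, paragraphs (k)–(l) must be considered: (k) operates against (c): the compliance score is 15 points, less than the 17 points limit. (l), which would lift (k), does not operate here — no current Class 3 Declaration is held. Exception (c) does not apply.
Exception (d) requires that the number of selling days per month is under 13; but the number of selling days per month is 13, not under 13, so (d) is unavailable.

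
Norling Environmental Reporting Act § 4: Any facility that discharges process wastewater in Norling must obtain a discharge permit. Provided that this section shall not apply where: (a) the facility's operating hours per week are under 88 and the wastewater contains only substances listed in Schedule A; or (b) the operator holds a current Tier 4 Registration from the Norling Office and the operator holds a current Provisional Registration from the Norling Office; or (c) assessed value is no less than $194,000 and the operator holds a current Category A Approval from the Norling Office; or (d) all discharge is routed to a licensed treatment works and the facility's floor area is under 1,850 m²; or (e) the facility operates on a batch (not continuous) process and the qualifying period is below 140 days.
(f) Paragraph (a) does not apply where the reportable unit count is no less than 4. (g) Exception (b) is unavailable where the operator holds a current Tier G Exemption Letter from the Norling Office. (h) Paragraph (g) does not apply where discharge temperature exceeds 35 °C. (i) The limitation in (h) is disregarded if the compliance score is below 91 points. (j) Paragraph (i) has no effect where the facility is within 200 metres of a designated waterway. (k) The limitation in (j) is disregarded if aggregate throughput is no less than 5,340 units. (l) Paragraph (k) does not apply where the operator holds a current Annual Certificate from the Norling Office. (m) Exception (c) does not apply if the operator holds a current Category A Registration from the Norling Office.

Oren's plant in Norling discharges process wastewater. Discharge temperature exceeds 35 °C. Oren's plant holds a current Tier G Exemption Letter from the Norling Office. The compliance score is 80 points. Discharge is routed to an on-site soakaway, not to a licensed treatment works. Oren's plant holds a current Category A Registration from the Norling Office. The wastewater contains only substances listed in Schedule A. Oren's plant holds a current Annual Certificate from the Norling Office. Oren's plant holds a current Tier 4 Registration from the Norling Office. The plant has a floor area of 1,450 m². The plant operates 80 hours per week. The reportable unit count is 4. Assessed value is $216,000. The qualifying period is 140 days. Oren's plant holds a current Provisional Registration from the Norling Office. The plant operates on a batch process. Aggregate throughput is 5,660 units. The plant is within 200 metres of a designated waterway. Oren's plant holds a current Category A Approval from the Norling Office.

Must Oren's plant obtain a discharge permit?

Exception (a) is satisfied on its face — the facility's operating hours per week are 80, under the 88 limit; the wastewater is Schedule-A-only. But applying paragraph (f): (f) operates against (a): the reportable unit count is 4, meeting the 4 threshold. Exception (a) does not apply.
All of (b)'s requirements are met (a current Tier 4 Registration is held; a current Provisional Registration is held). Under paragraphs (g)–(l): (g) would limit (b) — a current Tier G Exemption Letter is held — but (h) sets (g) aside: (h) is engaged — discharge temperature exceeds 35 °C. (i) is triggered (the compliance score is 80 points, below the 91 points limit), but is overridden by (j): (j) operates against (i): the plant is within 200 m of a designated waterway. (k) is triggered (aggregate throughput is 5,660 units, meeting the 5,340 units threshold), but yields to (l): (l) is triggered — a current Annual Certificate is held. Exception (b) stands.
Exception (c) is satisfied on its face — assessed value is $216,000, meeting the $194,000 threshold; a current Category A Approval is held. But applying paragraph (m): (m) is triggered — a current Category A Registration is held. So (c) is unavailable.
Exception (d) does not apply: discharge is not routed to a licensed treatment works.
Exception (e) requires that the qualifying period is below 140 days; but the qualifying period is 140 days, not below 140 days, so (e) is unavailable.

No — exception (b) applies; Oren's plant is not required to obtain a discharge permit.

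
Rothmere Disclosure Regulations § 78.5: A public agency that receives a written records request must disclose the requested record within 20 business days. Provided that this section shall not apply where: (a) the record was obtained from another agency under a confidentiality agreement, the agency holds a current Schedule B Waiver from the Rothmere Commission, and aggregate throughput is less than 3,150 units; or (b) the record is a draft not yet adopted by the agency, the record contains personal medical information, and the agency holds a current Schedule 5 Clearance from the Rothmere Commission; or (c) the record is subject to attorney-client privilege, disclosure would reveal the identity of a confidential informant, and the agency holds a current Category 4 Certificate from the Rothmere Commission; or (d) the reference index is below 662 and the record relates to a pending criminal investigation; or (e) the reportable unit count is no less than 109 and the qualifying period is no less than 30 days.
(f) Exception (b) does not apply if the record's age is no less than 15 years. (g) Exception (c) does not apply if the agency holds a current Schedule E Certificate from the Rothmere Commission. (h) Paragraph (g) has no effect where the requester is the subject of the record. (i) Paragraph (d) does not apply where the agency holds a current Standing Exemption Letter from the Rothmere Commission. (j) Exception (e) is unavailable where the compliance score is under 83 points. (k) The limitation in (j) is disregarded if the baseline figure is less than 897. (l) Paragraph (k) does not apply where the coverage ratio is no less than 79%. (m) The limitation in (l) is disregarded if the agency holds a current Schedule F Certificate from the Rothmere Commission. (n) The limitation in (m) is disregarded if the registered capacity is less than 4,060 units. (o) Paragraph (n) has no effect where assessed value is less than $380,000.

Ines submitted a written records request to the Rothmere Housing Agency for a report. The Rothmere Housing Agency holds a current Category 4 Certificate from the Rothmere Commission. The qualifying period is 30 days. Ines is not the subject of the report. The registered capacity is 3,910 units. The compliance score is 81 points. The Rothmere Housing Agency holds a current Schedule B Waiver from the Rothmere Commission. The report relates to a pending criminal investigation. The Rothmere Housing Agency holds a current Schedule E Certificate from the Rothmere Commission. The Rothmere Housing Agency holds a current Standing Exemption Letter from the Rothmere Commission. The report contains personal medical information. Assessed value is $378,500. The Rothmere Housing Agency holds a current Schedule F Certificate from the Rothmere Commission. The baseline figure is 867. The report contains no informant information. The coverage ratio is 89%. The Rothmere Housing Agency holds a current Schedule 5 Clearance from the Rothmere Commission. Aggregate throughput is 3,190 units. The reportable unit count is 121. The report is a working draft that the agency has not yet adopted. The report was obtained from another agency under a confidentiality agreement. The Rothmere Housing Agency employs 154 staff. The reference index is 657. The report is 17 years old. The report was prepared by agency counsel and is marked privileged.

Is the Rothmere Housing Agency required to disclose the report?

Exception (a) does not apply: aggregate throughput is 3,190 units, not less than 3,150 units.
All of (b)'s requirements are met (the report is an unadopted draft; the report contains personal medical information; a current Schedule 5 Clearance is held). Turning to paragraph (f): (f) operates against (b): the record's age is 17 years, meeting the 15 years threshold. Exception (b) does not apply.
Exception (c) requires that disclosure would reveal the identity of a confidential informant; but the report contains no informant information, so (c) is unavailable.
Exception (d) is satisfied on its face — the reference index is 657, below the 662 limit; the report relates to a pending investigation. Turning to paragraph (i): (i) applies — a current Standing Exemption Letter is held. (d) is therefore removed.
Exception (e) is satisfied on its face — the reportable unit count is 121, meeting the 109 threshold; the qualifying period is 30 days, meeting the 30 days threshold. Applying paragraphs (j)–(o): (j) is engaged (the compliance score is 81 points, under the 83 points limit), but yields to (k): (k) is engaged — the baseline figure is 867, less than the 897 limit. (l) is engaged (the coverage ratio is 89%, meeting the 79% threshold), but is displaced by (m): (m) applies — a current Schedule F Certificate is held. (n) operates (the registered capacity is 3,910 units, less than the 4,060 units limit), but yields to (o): (o) applies — assessed value is $378,500, less than the $380,000 limit. (e) remains available.

No — exception (e) applies; the Rothmere Housing Agency is not required to disclose the report.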